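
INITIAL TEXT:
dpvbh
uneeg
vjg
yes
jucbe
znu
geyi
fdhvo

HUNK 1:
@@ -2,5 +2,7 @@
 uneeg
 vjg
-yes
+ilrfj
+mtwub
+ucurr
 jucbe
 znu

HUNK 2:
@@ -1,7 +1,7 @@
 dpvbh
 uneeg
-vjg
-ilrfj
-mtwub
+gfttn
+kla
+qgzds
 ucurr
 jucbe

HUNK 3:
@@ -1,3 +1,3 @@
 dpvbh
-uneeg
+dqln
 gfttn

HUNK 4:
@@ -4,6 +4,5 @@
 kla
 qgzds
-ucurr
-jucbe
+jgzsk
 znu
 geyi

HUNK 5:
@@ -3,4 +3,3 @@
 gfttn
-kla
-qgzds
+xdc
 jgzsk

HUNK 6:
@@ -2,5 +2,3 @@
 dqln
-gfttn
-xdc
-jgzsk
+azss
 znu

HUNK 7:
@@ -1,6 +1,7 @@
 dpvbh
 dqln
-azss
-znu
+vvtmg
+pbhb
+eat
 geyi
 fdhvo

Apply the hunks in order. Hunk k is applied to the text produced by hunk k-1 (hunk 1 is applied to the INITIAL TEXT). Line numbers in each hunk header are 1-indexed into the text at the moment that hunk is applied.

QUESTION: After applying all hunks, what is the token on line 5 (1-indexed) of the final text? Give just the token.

Hunk 1: at line 2 remove [yes] add [ilrfj,mtwub,ucurr] -> 10 lines: dpvbh uneeg vjg ilrfj mtwub ucurr jucbe znu geyi fdhvo
Hunk 2: at line 1 remove [vjg,ilrfj,mtwub] add [gfttn,kla,qgzds] -> 10 lines: dpvbh uneeg gfttn kla qgzds ucurr jucbe znu geyi fdhvo
Hunk 3: at line 1 remove [uneeg] add [dqln] -> 10 lines: dpvbh dqln gfttn kla qgzds ucurr jucbe znu geyi fdhvo
Hunk 4: at line 4 remove [ucurr,jucbe] add [jgzsk] -> 9 lines: dpvbh dqln gfttn kla qgzds jgzsk znu geyi fdhvo
Hunk 5: at line 3 remove [kla,qgzds] add [xdc] -> 8 lines: dpvbh dqln gfttn xdc jgzsk znu geyi fdhvo
Hunk 6: at line 2 remove [gfttn,xdc,jgzsk] add [azss] -> 6 lines: dpvbh dqln azss znu geyi fdhvo
Hunk 7: at line 1 remove [azss,znu] add [vvtmg,pbhb,eat] -> 7 lines: dpvbh dqln vvtmg pbhb eat geyi fdhvo
Final line 5: eat

Answer: eat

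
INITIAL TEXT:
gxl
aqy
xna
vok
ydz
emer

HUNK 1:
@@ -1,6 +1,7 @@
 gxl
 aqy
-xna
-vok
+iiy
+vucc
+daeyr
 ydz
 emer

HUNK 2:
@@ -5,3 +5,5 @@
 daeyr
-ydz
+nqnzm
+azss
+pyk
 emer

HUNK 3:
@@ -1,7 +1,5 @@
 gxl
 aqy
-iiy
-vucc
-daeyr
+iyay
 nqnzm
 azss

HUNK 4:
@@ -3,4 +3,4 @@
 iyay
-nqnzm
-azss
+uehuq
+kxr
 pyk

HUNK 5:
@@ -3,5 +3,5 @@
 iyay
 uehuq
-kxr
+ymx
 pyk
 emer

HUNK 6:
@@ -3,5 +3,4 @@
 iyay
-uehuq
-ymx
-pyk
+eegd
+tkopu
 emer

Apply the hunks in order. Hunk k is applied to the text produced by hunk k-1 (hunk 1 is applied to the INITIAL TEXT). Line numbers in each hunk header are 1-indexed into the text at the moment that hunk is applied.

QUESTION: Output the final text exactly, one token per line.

Answer: gxl
aqy
iyay
eegd
tkopu
emer

Derivation:
Hunk 1: at line 1 remove [xna,vok] add [iiy,vucc,daeyr] -> 7 lines: gxl aqy iiy vucc daeyr ydz emer
Hunk 2: at line 5 remove [ydz] add [nqnzm,azss,pyk] -> 9 lines: gxl aqy iiy vucc daeyr nqnzm azss pyk emer
Hunk 3: at line 1 remove [iiy,vucc,daeyr] add [iyay] -> 7 lines: gxl aqy iyay nqnzm azss pyk emer
Hunk 4: at line 3 remove [nqnzm,azss] add [uehuq,kxr] -> 7 lines: gxl aqy iyay uehuq kxr pyk emer
Hunk 5: at line 3 remove [kxr] add [ymx] -> 7 lines: gxl aqy iyay uehuq ymx pyk emer
Hunk 6: at line 3 remove [uehuq,ymx,pyk] add [eegd,tkopu] -> 6 lines: gxl aqy iyay eegd tkopu emer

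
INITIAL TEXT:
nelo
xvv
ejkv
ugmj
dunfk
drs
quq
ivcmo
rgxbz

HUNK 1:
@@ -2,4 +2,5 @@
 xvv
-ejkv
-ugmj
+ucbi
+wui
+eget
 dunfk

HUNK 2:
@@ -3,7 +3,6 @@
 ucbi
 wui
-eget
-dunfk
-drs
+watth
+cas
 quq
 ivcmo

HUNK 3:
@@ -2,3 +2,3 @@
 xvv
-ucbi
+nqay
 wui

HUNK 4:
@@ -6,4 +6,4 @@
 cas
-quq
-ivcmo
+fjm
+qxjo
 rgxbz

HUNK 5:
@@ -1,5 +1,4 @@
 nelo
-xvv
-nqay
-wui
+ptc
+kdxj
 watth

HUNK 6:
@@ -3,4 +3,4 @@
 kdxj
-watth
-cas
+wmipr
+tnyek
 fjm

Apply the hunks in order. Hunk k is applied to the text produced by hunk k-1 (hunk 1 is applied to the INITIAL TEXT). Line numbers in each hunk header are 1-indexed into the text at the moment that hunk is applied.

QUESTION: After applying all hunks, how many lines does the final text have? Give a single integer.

Hunk 1: at line 2 remove [ejkv,ugmj] add [ucbi,wui,eget] -> 10 lines: nelo xvv ucbi wui eget dunfk drs quq ivcmo rgxbz
Hunk 2: at line 3 remove [eget,dunfk,drs] add [watth,cas] -> 9 lines: nelo xvv ucbi wui watth cas quq ivcmo rgxbz
Hunk 3: at line 2 remove [ucbi] add [nqay] -> 9 lines: nelo xvv nqay wui watth cas quq ivcmo rgxbz
Hunk 4: at line 6 remove [quq,ivcmo] add [fjm,qxjo] -> 9 lines: nelo xvv nqay wui watth cas fjm qxjo rgxbz
Hunk 5: at line 1 remove [xvv,nqay,wui] add [ptc,kdxj] -> 8 lines: nelo ptc kdxj watth cas fjm qxjo rgxbz
Hunk 6: at line 3 remove [watth,cas] add [wmipr,tnyek] -> 8 lines: nelo ptc kdxj wmipr tnyek fjm qxjo rgxbz
Final line count: 8

Answer: 8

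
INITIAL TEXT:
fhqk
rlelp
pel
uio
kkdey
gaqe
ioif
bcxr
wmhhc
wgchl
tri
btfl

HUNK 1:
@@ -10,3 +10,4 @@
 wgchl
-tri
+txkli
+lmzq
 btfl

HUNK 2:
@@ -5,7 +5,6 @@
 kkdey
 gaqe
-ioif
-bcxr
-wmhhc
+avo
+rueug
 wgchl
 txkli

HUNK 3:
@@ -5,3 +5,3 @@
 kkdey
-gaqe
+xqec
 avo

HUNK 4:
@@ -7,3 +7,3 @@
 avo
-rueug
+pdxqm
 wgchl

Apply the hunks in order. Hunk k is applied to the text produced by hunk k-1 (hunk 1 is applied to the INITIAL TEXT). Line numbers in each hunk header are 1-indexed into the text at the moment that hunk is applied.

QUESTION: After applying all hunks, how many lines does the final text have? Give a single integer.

Answer: 12

Derivation:
Hunk 1: at line 10 remove [tri] add [txkli,lmzq] -> 13 lines: fhqk rlelp pel uio kkdey gaqe ioif bcxr wmhhc wgchl txkli lmzq btfl
Hunk 2: at line 5 remove [ioif,bcxr,wmhhc] add [avo,rueug] -> 12 lines: fhqk rlelp pel uio kkdey gaqe avo rueug wgchl txkli lmzq btfl
Hunk 3: at line 5 remove [gaqe] add [xqec] -> 12 lines: fhqk rlelp pel uio kkdey xqec avo rueug wgchl txkli lmzq btfl
Hunk 4: at line 7 remove [rueug] add [pdxqm] -> 12 lines: fhqk rlelp pel uio kkdey xqec avo pdxqm wgchl txkli lmzq btfl
Final line count: 12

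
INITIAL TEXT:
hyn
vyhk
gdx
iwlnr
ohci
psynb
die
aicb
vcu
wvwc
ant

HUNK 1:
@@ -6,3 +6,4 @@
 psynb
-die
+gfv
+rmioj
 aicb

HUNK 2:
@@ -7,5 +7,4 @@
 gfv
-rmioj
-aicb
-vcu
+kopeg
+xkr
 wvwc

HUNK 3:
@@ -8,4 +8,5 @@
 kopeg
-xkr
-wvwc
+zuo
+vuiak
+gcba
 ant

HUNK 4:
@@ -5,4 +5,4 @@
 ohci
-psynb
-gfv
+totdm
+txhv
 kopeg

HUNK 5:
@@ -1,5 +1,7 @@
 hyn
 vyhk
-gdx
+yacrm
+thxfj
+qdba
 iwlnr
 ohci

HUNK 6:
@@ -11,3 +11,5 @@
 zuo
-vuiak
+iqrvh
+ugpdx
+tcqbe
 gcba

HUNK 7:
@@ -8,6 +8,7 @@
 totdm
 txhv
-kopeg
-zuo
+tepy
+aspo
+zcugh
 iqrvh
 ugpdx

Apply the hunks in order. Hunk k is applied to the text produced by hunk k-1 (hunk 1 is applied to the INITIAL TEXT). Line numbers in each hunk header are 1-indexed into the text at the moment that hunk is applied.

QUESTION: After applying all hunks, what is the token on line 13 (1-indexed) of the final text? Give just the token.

Hunk 1: at line 6 remove [die] add [gfv,rmioj] -> 12 lines: hyn vyhk gdx iwlnr ohci psynb gfv rmioj aicb vcu wvwc ant
Hunk 2: at line 7 remove [rmioj,aicb,vcu] add [kopeg,xkr] -> 11 lines: hyn vyhk gdx iwlnr ohci psynb gfv kopeg xkr wvwc ant
Hunk 3: at line 8 remove [xkr,wvwc] add [zuo,vuiak,gcba] -> 12 lines: hyn vyhk gdx iwlnr ohci psynb gfv kopeg zuo vuiak gcba ant
Hunk 4: at line 5 remove [psynb,gfv] add [totdm,txhv] -> 12 lines: hyn vyhk gdx iwlnr ohci totdm txhv kopeg zuo vuiak gcba ant
Hunk 5: at line 1 remove [gdx] add [yacrm,thxfj,qdba] -> 14 lines: hyn vyhk yacrm thxfj qdba iwlnr ohci totdm txhv kopeg zuo vuiak gcba ant
Hunk 6: at line 11 remove [vuiak] add [iqrvh,ugpdx,tcqbe] -> 16 lines: hyn vyhk yacrm thxfj qdba iwlnr ohci totdm txhv kopeg zuo iqrvh ugpdx tcqbe gcba ant
Hunk 7: at line 8 remove [kopeg,zuo] add [tepy,aspo,zcugh] -> 17 lines: hyn vyhk yacrm thxfj qdba iwlnr ohci totdm txhv tepy aspo zcugh iqrvh ugpdx tcqbe gcba ant
Final line 13: iqrvh

Answer: iqrvh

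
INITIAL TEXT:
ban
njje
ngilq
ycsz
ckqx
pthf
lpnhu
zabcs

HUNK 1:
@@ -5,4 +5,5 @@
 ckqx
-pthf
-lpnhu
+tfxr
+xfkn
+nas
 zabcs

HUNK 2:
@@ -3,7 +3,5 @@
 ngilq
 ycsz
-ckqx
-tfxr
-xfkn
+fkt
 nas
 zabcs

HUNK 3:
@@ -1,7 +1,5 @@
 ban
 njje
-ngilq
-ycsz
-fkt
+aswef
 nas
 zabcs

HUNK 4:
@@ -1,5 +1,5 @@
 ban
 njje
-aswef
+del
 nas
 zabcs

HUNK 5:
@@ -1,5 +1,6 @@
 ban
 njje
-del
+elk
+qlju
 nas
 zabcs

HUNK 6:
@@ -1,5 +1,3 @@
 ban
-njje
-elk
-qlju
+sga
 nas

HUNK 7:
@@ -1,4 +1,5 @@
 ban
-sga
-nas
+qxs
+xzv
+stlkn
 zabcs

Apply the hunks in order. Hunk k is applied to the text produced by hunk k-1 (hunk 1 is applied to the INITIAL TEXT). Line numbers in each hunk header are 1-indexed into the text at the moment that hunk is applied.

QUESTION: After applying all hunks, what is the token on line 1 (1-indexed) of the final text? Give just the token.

Answer: ban

Derivation:
Hunk 1: at line 5 remove [pthf,lpnhu] add [tfxr,xfkn,nas] -> 9 lines: ban njje ngilq ycsz ckqx tfxr xfkn nas zabcs
Hunk 2: at line 3 remove [ckqx,tfxr,xfkn] add [fkt] -> 7 lines: ban njje ngilq ycsz fkt nas zabcs
Hunk 3: at line 1 remove [ngilq,ycsz,fkt] add [aswef] -> 5 lines: ban njje aswef nas zabcs
Hunk 4: at line 1 remove [aswef] add [del] -> 5 lines: ban njje del nas zabcs
Hunk 5: at line 1 remove [del] add [elk,qlju] -> 6 lines: ban njje elk qlju nas zabcs
Hunk 6: at line 1 remove [njje,elk,qlju] add [sga] -> 4 lines: ban sga nas zabcs
Hunk 7: at line 1 remove [sga,nas] add [qxs,xzv,stlkn] -> 5 lines: ban qxs xzv stlkn zabcs
Final line 1: ban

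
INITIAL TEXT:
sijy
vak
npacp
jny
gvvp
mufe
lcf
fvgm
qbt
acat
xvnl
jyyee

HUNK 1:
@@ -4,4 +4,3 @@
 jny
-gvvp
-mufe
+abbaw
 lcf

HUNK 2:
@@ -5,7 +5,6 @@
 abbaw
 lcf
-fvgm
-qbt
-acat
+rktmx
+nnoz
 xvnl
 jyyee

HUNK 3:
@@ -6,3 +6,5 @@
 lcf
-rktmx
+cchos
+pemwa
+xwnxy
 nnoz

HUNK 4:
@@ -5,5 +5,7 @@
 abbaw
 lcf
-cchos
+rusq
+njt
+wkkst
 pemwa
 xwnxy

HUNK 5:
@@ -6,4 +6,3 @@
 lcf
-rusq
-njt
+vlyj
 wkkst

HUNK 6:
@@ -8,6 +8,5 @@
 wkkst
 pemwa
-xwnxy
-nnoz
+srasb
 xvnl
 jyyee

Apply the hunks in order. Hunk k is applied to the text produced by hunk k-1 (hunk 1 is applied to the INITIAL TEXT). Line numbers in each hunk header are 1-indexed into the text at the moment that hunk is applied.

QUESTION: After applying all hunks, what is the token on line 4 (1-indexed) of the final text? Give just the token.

Hunk 1: at line 4 remove [gvvp,mufe] add [abbaw] -> 11 lines: sijy vak npacp jny abbaw lcf fvgm qbt acat xvnl jyyee
Hunk 2: at line 5 remove [fvgm,qbt,acat] add [rktmx,nnoz] -> 10 lines: sijy vak npacp jny abbaw lcf rktmx nnoz xvnl jyyee
Hunk 3: at line 6 remove [rktmx] add [cchos,pemwa,xwnxy] -> 12 lines: sijy vak npacp jny abbaw lcf cchos pemwa xwnxy nnoz xvnl jyyee
Hunk 4: at line 5 remove [cchos] add [rusq,njt,wkkst] -> 14 lines: sijy vak npacp jny abbaw lcf rusq njt wkkst pemwa xwnxy nnoz xvnl jyyee
Hunk 5: at line 6 remove [rusq,njt] add [vlyj] -> 13 lines: sijy vak npacp jny abbaw lcf vlyj wkkst pemwa xwnxy nnoz xvnl jyyee
Hunk 6: at line 8 remove [xwnxy,nnoz] add [srasb] -> 12 lines: sijy vak npacp jny abbaw lcf vlyj wkkst pemwa srasb xvnl jyyee
Final line 4: jny

Answer: jny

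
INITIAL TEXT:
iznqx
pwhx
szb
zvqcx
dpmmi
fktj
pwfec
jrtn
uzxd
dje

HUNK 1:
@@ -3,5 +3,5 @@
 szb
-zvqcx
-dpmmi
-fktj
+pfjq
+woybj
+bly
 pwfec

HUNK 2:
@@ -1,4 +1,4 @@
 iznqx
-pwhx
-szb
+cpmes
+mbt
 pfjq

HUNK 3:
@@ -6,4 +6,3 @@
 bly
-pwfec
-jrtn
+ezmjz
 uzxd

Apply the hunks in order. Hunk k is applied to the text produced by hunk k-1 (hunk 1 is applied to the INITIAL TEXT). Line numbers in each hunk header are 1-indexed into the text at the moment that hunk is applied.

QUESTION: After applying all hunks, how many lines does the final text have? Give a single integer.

Hunk 1: at line 3 remove [zvqcx,dpmmi,fktj] add [pfjq,woybj,bly] -> 10 lines: iznqx pwhx szb pfjq woybj bly pwfec jrtn uzxd dje
Hunk 2: at line 1 remove [pwhx,szb] add [cpmes,mbt] -> 10 lines: iznqx cpmes mbt pfjq woybj bly pwfec jrtn uzxd dje
Hunk 3: at line 6 remove [pwfec,jrtn] add [ezmjz] -> 9 lines: iznqx cpmes mbt pfjq woybj bly ezmjz uzxd dje
Final line count: 9

Answer: 9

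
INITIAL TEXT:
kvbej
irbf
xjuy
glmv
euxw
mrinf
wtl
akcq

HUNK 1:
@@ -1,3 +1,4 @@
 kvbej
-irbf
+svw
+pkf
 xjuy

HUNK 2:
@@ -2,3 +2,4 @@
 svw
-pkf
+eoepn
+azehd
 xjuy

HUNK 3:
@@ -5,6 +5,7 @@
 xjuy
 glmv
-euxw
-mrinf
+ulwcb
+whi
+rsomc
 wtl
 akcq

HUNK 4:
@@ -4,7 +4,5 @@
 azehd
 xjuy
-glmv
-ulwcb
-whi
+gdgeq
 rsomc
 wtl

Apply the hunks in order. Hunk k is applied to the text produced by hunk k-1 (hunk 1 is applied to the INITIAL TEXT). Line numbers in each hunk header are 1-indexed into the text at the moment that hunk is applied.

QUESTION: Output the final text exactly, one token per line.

Hunk 1: at line 1 remove [irbf] add [svw,pkf] -> 9 lines: kvbej svw pkf xjuy glmv euxw mrinf wtl akcq
Hunk 2: at line 2 remove [pkf] add [eoepn,azehd] -> 10 lines: kvbej svw eoepn azehd xjuy glmv euxw mrinf wtl akcq
Hunk 3: at line 5 remove [euxw,mrinf] add [ulwcb,whi,rsomc] -> 11 lines: kvbej svw eoepn azehd xjuy glmv ulwcb whi rsomc wtl akcq
Hunk 4: at line 4 remove [glmv,ulwcb,whi] add [gdgeq] -> 9 lines: kvbej svw eoepn azehd xjuy gdgeq rsomc wtl akcq

Answer: kvbej
svw
eoepn
azehd
xjuy
gdgeq
rsomc
wtl
akcq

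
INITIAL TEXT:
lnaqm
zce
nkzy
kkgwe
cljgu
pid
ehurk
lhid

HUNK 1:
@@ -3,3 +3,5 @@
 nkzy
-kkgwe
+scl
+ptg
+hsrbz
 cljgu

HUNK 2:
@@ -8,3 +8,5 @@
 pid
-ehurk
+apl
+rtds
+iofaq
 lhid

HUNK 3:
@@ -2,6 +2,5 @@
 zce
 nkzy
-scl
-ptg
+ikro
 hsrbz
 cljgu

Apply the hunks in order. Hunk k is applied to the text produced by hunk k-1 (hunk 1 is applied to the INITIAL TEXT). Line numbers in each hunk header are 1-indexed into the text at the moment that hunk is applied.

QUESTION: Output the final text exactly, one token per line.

Hunk 1: at line 3 remove [kkgwe] add [scl,ptg,hsrbz] -> 10 lines: lnaqm zce nkzy scl ptg hsrbz cljgu pid ehurk lhid
Hunk 2: at line 8 remove [ehurk] add [apl,rtds,iofaq] -> 12 lines: lnaqm zce nkzy scl ptg hsrbz cljgu pid apl rtds iofaq lhid
Hunk 3: at line 2 remove [scl,ptg] add [ikro] -> 11 lines: lnaqm zce nkzy ikro hsrbz cljgu pid apl rtds iofaq lhid

Answer: lnaqm
zce
nkzy
ikro
hsrbz
cljgu
pid
apl
rtds
iofaq
lhid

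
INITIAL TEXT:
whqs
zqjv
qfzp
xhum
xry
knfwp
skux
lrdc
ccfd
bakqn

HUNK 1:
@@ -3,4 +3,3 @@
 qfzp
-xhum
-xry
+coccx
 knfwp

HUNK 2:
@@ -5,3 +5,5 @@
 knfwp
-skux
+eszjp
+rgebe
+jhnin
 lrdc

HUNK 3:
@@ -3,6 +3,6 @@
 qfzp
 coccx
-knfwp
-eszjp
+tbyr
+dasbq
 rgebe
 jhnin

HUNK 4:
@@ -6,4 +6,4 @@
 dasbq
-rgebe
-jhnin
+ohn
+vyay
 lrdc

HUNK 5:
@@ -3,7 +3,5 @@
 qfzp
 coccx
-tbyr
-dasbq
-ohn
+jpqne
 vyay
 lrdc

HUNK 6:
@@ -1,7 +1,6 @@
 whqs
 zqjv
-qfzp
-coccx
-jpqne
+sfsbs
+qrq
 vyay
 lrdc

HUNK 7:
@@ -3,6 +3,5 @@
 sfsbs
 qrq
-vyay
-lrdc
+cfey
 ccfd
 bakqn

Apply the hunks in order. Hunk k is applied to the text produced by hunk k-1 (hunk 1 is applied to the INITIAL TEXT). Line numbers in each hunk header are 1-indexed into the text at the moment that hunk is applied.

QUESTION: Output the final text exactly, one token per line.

Answer: whqs
zqjv
sfsbs
qrq
cfey
ccfd
bakqn

Derivation:
Hunk 1: at line 3 remove [xhum,xry] add [coccx] -> 9 lines: whqs zqjv qfzp coccx knfwp skux lrdc ccfd bakqn
Hunk 2: at line 5 remove [skux] add [eszjp,rgebe,jhnin] -> 11 lines: whqs zqjv qfzp coccx knfwp eszjp rgebe jhnin lrdc ccfd bakqn
Hunk 3: at line 3 remove [knfwp,eszjp] add [tbyr,dasbq] -> 11 lines: whqs zqjv qfzp coccx tbyr dasbq rgebe jhnin lrdc ccfd bakqn
Hunk 4: at line 6 remove [rgebe,jhnin] add [ohn,vyay] -> 11 lines: whqs zqjv qfzp coccx tbyr dasbq ohn vyay lrdc ccfd bakqn
Hunk 5: at line 3 remove [tbyr,dasbq,ohn] add [jpqne] -> 9 lines: whqs zqjv qfzp coccx jpqne vyay lrdc ccfd bakqn
Hunk 6: at line 1 remove [qfzp,coccx,jpqne] add [sfsbs,qrq] -> 8 lines: whqs zqjv sfsbs qrq vyay lrdc ccfd bakqn
Hunk 7: at line 3 remove [vyay,lrdc] add [cfey] -> 7 lines: whqs zqjv sfsbs qrq cfey ccfd bakqn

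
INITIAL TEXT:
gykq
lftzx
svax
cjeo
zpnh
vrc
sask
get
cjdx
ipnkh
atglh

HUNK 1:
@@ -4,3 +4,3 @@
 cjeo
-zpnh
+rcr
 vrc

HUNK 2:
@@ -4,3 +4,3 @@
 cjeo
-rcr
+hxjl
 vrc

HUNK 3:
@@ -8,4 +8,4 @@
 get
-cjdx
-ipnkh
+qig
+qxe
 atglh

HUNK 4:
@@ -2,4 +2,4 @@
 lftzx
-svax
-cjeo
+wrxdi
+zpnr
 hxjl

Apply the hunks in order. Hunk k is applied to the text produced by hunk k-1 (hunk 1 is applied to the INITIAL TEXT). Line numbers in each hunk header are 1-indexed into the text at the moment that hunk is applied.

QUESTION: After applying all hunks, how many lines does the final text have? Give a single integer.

Hunk 1: at line 4 remove [zpnh] add [rcr] -> 11 lines: gykq lftzx svax cjeo rcr vrc sask get cjdx ipnkh atglh
Hunk 2: at line 4 remove [rcr] add [hxjl] -> 11 lines: gykq lftzx svax cjeo hxjl vrc sask get cjdx ipnkh atglh
Hunk 3: at line 8 remove [cjdx,ipnkh] add [qig,qxe] -> 11 lines: gykq lftzx svax cjeo hxjl vrc sask get qig qxe atglh
Hunk 4: at line 2 remove [svax,cjeo] add [wrxdi,zpnr] -> 11 lines: gykq lftzx wrxdi zpnr hxjl vrc sask get qig qxe atglh
Final line count: 11

Answer: 11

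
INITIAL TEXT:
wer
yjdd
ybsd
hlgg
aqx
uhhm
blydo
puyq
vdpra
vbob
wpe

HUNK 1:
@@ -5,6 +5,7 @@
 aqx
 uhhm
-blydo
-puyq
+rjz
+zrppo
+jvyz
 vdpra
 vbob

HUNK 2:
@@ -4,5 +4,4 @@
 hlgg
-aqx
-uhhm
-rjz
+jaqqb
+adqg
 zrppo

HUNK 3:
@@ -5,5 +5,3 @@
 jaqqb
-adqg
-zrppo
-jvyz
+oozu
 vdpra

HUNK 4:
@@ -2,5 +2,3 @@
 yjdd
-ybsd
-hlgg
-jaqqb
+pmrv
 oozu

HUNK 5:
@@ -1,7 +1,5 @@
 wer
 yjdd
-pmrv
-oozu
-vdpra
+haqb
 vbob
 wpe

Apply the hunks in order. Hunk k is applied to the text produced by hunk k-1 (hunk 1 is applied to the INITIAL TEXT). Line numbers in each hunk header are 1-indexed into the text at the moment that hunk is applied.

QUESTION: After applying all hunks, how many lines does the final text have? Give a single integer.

Answer: 5

Derivation:
Hunk 1: at line 5 remove [blydo,puyq] add [rjz,zrppo,jvyz] -> 12 lines: wer yjdd ybsd hlgg aqx uhhm rjz zrppo jvyz vdpra vbob wpe
Hunk 2: at line 4 remove [aqx,uhhm,rjz] add [jaqqb,adqg] -> 11 lines: wer yjdd ybsd hlgg jaqqb adqg zrppo jvyz vdpra vbob wpe
Hunk 3: at line 5 remove [adqg,zrppo,jvyz] add [oozu] -> 9 lines: wer yjdd ybsd hlgg jaqqb oozu vdpra vbob wpe
Hunk 4: at line 2 remove [ybsd,hlgg,jaqqb] add [pmrv] -> 7 lines: wer yjdd pmrv oozu vdpra vbob wpe
Hunk 5: at line 1 remove [pmrv,oozu,vdpra] add [haqb] -> 5 lines: wer yjdd haqb vbob wpe
Final line count: 5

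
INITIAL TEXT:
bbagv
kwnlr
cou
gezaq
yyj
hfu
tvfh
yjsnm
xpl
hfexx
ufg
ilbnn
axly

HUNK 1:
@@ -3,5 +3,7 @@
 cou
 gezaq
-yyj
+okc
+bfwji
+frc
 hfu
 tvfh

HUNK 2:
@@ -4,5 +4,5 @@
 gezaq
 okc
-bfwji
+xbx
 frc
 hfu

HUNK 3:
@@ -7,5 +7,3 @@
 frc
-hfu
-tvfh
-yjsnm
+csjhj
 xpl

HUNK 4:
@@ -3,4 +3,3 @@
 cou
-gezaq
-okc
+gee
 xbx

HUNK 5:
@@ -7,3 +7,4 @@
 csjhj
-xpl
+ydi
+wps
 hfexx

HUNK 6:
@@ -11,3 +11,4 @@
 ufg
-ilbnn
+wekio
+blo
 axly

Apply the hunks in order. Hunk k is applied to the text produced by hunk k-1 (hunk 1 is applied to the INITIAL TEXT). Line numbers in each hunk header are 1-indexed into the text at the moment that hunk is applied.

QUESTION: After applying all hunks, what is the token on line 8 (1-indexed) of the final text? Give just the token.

Hunk 1: at line 3 remove [yyj] add [okc,bfwji,frc] -> 15 lines: bbagv kwnlr cou gezaq okc bfwji frc hfu tvfh yjsnm xpl hfexx ufg ilbnn axly
Hunk 2: at line 4 remove [bfwji] add [xbx] -> 15 lines: bbagv kwnlr cou gezaq okc xbx frc hfu tvfh yjsnm xpl hfexx ufg ilbnn axly
Hunk 3: at line 7 remove [hfu,tvfh,yjsnm] add [csjhj] -> 13 lines: bbagv kwnlr cou gezaq okc xbx frc csjhj xpl hfexx ufg ilbnn axly
Hunk 4: at line 3 remove [gezaq,okc] add [gee] -> 12 lines: bbagv kwnlr cou gee xbx frc csjhj xpl hfexx ufg ilbnn axly
Hunk 5: at line 7 remove [xpl] add [ydi,wps] -> 13 lines: bbagv kwnlr cou gee xbx frc csjhj ydi wps hfexx ufg ilbnn axly
Hunk 6: at line 11 remove [ilbnn] add [wekio,blo] -> 14 lines: bbagv kwnlr cou gee xbx frc csjhj ydi wps hfexx ufg wekio blo axly
Final line 8: ydi

Answer: ydi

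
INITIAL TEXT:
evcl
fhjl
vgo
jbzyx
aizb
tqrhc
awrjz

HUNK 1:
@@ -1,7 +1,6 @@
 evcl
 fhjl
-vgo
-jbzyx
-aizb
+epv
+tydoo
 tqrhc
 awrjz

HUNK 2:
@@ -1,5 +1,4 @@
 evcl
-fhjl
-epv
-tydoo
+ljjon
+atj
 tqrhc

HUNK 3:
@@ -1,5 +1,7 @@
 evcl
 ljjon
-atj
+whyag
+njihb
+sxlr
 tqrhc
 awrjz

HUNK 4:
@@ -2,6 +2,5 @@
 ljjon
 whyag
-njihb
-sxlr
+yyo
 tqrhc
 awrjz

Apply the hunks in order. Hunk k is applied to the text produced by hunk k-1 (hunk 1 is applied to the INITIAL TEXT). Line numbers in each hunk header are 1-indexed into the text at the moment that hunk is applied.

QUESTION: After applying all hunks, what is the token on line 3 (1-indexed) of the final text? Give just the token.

Hunk 1: at line 1 remove [vgo,jbzyx,aizb] add [epv,tydoo] -> 6 lines: evcl fhjl epv tydoo tqrhc awrjz
Hunk 2: at line 1 remove [fhjl,epv,tydoo] add [ljjon,atj] -> 5 lines: evcl ljjon atj tqrhc awrjz
Hunk 3: at line 1 remove [atj] add [whyag,njihb,sxlr] -> 7 lines: evcl ljjon whyag njihb sxlr tqrhc awrjz
Hunk 4: at line 2 remove [njihb,sxlr] add [yyo] -> 6 lines: evcl ljjon whyag yyo tqrhc awrjz
Final line 3: whyag

Answer: whyag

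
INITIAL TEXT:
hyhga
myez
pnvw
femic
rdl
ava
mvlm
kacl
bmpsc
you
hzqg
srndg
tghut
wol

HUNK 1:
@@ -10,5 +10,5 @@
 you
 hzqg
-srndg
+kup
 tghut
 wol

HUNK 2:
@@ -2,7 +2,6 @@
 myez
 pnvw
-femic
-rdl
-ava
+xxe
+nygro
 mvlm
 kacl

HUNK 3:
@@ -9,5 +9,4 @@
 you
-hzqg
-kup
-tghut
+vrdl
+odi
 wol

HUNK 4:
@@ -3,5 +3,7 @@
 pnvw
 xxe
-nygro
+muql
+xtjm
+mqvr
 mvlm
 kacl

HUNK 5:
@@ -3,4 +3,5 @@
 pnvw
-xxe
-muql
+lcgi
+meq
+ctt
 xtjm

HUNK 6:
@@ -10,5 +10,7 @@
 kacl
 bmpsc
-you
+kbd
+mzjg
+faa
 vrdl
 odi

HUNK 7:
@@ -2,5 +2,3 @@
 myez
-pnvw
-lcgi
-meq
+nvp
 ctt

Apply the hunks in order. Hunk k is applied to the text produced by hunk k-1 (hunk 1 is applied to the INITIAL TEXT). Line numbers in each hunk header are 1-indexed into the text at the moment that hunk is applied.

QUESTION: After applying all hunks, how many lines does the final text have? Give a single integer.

Answer: 15

Derivation:
Hunk 1: at line 10 remove [srndg] add [kup] -> 14 lines: hyhga myez pnvw femic rdl ava mvlm kacl bmpsc you hzqg kup tghut wol
Hunk 2: at line 2 remove [femic,rdl,ava] add [xxe,nygro] -> 13 lines: hyhga myez pnvw xxe nygro mvlm kacl bmpsc you hzqg kup tghut wol
Hunk 3: at line 9 remove [hzqg,kup,tghut] add [vrdl,odi] -> 12 lines: hyhga myez pnvw xxe nygro mvlm kacl bmpsc you vrdl odi wol
Hunk 4: at line 3 remove [nygro] add [muql,xtjm,mqvr] -> 14 lines: hyhga myez pnvw xxe muql xtjm mqvr mvlm kacl bmpsc you vrdl odi wol
Hunk 5: at line 3 remove [xxe,muql] add [lcgi,meq,ctt] -> 15 lines: hyhga myez pnvw lcgi meq ctt xtjm mqvr mvlm kacl bmpsc you vrdl odi wol
Hunk 6: at line 10 remove [you] add [kbd,mzjg,faa] -> 17 lines: hyhga myez pnvw lcgi meq ctt xtjm mqvr mvlm kacl bmpsc kbd mzjg faa vrdl odi wol
Hunk 7: at line 2 remove [pnvw,lcgi,meq] add [nvp] -> 15 lines: hyhga myez nvp ctt xtjm mqvr mvlm kacl bmpsc kbd mzjg faa vrdl odi wol
Final line count: 15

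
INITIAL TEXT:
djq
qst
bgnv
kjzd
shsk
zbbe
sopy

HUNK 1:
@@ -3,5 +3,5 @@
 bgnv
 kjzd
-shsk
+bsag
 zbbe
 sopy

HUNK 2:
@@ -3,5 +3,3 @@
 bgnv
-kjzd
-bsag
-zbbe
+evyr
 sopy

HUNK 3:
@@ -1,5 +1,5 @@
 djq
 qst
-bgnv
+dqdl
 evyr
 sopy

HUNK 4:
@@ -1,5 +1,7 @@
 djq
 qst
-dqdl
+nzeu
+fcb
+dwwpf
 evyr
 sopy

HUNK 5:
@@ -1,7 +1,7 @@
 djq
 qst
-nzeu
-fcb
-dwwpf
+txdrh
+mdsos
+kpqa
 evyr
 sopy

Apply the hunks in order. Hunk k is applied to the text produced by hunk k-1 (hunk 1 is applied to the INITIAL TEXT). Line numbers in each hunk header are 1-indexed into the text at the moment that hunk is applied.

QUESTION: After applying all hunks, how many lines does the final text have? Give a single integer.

Hunk 1: at line 3 remove [shsk] add [bsag] -> 7 lines: djq qst bgnv kjzd bsag zbbe sopy
Hunk 2: at line 3 remove [kjzd,bsag,zbbe] add [evyr] -> 5 lines: djq qst bgnv evyr sopy
Hunk 3: at line 1 remove [bgnv] add [dqdl] -> 5 lines: djq qst dqdl evyr sopy
Hunk 4: at line 1 remove [dqdl] add [nzeu,fcb,dwwpf] -> 7 lines: djq qst nzeu fcb dwwpf evyr sopy
Hunk 5: at line 1 remove [nzeu,fcb,dwwpf] add [txdrh,mdsos,kpqa] -> 7 lines: djq qst txdrh mdsos kpqa evyr sopy
Final line count: 7

Answer: 7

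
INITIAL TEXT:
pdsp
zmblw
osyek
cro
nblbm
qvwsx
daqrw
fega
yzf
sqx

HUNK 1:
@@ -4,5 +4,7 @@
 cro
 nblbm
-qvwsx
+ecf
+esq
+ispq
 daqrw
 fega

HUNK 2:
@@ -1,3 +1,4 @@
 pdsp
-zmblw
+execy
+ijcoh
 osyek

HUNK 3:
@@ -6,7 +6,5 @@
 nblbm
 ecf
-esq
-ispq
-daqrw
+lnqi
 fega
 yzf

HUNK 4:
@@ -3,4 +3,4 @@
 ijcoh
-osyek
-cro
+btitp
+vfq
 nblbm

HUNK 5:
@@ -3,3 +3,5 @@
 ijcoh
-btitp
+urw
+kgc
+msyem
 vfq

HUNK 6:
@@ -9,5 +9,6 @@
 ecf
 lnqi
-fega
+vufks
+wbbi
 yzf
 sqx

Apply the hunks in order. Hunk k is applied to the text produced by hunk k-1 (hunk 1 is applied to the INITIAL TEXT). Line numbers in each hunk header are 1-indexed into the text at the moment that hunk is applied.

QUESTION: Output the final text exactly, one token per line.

Answer: pdsp
execy
ijcoh
urw
kgc
msyem
vfq
nblbm
ecf
lnqi
vufks
wbbi
yzf
sqx

Derivation:
Hunk 1: at line 4 remove [qvwsx] add [ecf,esq,ispq] -> 12 lines: pdsp zmblw osyek cro nblbm ecf esq ispq daqrw fega yzf sqx
Hunk 2: at line 1 remove [zmblw] add [execy,ijcoh] -> 13 lines: pdsp execy ijcoh osyek cro nblbm ecf esq ispq daqrw fega yzf sqx
Hunk 3: at line 6 remove [esq,ispq,daqrw] add [lnqi] -> 11 lines: pdsp execy ijcoh osyek cro nblbm ecf lnqi fega yzf sqx
Hunk 4: at line 3 remove [osyek,cro] add [btitp,vfq] -> 11 lines: pdsp execy ijcoh btitp vfq nblbm ecf lnqi fega yzf sqx
Hunk 5: at line 3 remove [btitp] add [urw,kgc,msyem] -> 13 lines: pdsp execy ijcoh urw kgc msyem vfq nblbm ecf lnqi fega yzf sqx
Hunk 6: at line 9 remove [fega] add [vufks,wbbi] -> 14 lines: pdsp execy ijcoh urw kgc msyem vfq nblbm ecf lnqi vufks wbbi yzf sqx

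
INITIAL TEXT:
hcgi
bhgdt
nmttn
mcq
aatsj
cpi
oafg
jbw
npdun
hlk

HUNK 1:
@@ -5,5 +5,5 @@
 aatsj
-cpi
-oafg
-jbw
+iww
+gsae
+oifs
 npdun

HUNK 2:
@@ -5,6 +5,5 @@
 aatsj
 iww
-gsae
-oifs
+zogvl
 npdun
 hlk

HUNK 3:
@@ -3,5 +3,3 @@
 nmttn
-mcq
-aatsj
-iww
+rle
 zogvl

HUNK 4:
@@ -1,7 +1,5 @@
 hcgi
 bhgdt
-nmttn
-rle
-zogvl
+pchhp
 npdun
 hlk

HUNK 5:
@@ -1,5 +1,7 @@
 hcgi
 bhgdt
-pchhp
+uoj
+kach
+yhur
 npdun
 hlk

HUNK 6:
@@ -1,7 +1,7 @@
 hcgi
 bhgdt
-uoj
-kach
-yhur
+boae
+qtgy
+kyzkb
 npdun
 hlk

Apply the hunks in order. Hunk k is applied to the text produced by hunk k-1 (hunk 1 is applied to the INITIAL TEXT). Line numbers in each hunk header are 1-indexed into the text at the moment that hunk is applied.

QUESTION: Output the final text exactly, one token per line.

Answer: hcgi
bhgdt
boae
qtgy
kyzkb
npdun
hlk

Derivation:
Hunk 1: at line 5 remove [cpi,oafg,jbw] add [iww,gsae,oifs] -> 10 lines: hcgi bhgdt nmttn mcq aatsj iww gsae oifs npdun hlk
Hunk 2: at line 5 remove [gsae,oifs] add [zogvl] -> 9 lines: hcgi bhgdt nmttn mcq aatsj iww zogvl npdun hlk
Hunk 3: at line 3 remove [mcq,aatsj,iww] add [rle] -> 7 lines: hcgi bhgdt nmttn rle zogvl npdun hlk
Hunk 4: at line 1 remove [nmttn,rle,zogvl] add [pchhp] -> 5 lines: hcgi bhgdt pchhp npdun hlk
Hunk 5: at line 1 remove [pchhp] add [uoj,kach,yhur] -> 7 lines: hcgi bhgdt uoj kach yhur npdun hlk
Hunk 6: at line 1 remove [uoj,kach,yhur] add [boae,qtgy,kyzkb] -> 7 lines: hcgi bhgdt boae qtgy kyzkb npdun hlk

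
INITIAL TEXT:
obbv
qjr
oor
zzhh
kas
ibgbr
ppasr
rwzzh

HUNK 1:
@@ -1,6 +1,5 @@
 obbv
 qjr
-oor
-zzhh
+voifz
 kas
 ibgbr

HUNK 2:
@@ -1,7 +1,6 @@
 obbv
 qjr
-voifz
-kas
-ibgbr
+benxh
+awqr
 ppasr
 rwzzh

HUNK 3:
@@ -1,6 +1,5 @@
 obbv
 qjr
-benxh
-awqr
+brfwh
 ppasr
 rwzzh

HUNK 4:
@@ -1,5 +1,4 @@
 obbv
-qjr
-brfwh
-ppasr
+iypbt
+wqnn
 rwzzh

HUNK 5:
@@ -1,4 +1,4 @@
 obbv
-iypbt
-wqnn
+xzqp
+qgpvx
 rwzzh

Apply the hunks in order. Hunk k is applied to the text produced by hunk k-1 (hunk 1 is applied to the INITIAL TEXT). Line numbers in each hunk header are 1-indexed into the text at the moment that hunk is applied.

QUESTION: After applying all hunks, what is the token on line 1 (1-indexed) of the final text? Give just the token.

Answer: obbv

Derivation:
Hunk 1: at line 1 remove [oor,zzhh] add [voifz] -> 7 lines: obbv qjr voifz kas ibgbr ppasr rwzzh
Hunk 2: at line 1 remove [voifz,kas,ibgbr] add [benxh,awqr] -> 6 lines: obbv qjr benxh awqr ppasr rwzzh
Hunk 3: at line 1 remove [benxh,awqr] add [brfwh] -> 5 lines: obbv qjr brfwh ppasr rwzzh
Hunk 4: at line 1 remove [qjr,brfwh,ppasr] add [iypbt,wqnn] -> 4 lines: obbv iypbt wqnn rwzzh
Hunk 5: at line 1 remove [iypbt,wqnn] add [xzqp,qgpvx] -> 4 lines: obbv xzqp qgpvx rwzzh
Final line 1: obbv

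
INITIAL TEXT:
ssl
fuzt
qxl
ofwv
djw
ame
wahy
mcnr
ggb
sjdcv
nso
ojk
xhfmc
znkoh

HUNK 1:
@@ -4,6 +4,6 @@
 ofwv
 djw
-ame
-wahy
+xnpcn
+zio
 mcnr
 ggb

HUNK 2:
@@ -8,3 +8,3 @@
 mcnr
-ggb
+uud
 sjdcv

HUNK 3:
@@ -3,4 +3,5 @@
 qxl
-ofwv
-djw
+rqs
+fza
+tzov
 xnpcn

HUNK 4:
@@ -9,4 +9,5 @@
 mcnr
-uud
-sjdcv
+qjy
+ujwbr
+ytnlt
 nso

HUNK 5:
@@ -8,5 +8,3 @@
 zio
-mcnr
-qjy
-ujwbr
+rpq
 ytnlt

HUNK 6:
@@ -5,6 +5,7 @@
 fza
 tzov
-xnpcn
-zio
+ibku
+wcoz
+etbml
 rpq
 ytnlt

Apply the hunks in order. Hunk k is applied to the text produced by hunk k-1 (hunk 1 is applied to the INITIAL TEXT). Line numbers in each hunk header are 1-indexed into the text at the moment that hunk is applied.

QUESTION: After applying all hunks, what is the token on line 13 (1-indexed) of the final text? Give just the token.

Hunk 1: at line 4 remove [ame,wahy] add [xnpcn,zio] -> 14 lines: ssl fuzt qxl ofwv djw xnpcn zio mcnr ggb sjdcv nso ojk xhfmc znkoh
Hunk 2: at line 8 remove [ggb] add [uud] -> 14 lines: ssl fuzt qxl ofwv djw xnpcn zio mcnr uud sjdcv nso ojk xhfmc znkoh
Hunk 3: at line 3 remove [ofwv,djw] add [rqs,fza,tzov] -> 15 lines: ssl fuzt qxl rqs fza tzov xnpcn zio mcnr uud sjdcv nso ojk xhfmc znkoh
Hunk 4: at line 9 remove [uud,sjdcv] add [qjy,ujwbr,ytnlt] -> 16 lines: ssl fuzt qxl rqs fza tzov xnpcn zio mcnr qjy ujwbr ytnlt nso ojk xhfmc znkoh
Hunk 5: at line 8 remove [mcnr,qjy,ujwbr] add [rpq] -> 14 lines: ssl fuzt qxl rqs fza tzov xnpcn zio rpq ytnlt nso ojk xhfmc znkoh
Hunk 6: at line 5 remove [xnpcn,zio] add [ibku,wcoz,etbml] -> 15 lines: ssl fuzt qxl rqs fza tzov ibku wcoz etbml rpq ytnlt nso ojk xhfmc znkoh
Final line 13: ojk

Answer: ojk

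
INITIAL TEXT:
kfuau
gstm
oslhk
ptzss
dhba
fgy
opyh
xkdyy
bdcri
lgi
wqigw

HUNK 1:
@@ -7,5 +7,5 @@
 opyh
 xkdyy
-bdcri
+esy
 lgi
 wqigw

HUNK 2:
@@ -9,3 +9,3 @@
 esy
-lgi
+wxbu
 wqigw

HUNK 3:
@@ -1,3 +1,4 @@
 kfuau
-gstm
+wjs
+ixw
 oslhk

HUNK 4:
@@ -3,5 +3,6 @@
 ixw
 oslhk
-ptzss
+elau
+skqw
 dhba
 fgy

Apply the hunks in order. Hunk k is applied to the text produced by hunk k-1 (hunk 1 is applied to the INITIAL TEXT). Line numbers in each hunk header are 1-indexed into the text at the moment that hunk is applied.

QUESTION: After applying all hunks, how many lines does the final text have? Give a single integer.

Answer: 13

Derivation:
Hunk 1: at line 7 remove [bdcri] add [esy] -> 11 lines: kfuau gstm oslhk ptzss dhba fgy opyh xkdyy esy lgi wqigw
Hunk 2: at line 9 remove [lgi] add [wxbu] -> 11 lines: kfuau gstm oslhk ptzss dhba fgy opyh xkdyy esy wxbu wqigw
Hunk 3: at line 1 remove [gstm] add [wjs,ixw] -> 12 lines: kfuau wjs ixw oslhk ptzss dhba fgy opyh xkdyy esy wxbu wqigw
Hunk 4: at line 3 remove [ptzss] add [elau,skqw] -> 13 lines: kfuau wjs ixw oslhk elau skqw dhba fgy opyh xkdyy esy wxbu wqigw
Final line count: 13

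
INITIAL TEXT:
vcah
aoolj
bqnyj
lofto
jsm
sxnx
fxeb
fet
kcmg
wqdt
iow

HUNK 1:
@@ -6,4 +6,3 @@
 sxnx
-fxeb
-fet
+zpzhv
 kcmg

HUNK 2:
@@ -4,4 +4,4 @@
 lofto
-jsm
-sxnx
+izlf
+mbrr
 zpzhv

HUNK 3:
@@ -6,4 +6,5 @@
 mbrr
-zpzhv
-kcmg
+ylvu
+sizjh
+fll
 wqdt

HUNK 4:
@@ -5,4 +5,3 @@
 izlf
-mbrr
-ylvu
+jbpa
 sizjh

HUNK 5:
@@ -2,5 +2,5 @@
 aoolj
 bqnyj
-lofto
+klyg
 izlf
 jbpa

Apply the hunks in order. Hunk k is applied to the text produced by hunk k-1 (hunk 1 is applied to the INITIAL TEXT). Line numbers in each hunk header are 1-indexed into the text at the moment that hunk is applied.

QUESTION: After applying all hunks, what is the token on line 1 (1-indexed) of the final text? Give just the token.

Answer: vcah

Derivation:
Hunk 1: at line 6 remove [fxeb,fet] add [zpzhv] -> 10 lines: vcah aoolj bqnyj lofto jsm sxnx zpzhv kcmg wqdt iow
Hunk 2: at line 4 remove [jsm,sxnx] add [izlf,mbrr] -> 10 lines: vcah aoolj bqnyj lofto izlf mbrr zpzhv kcmg wqdt iow
Hunk 3: at line 6 remove [zpzhv,kcmg] add [ylvu,sizjh,fll] -> 11 lines: vcah aoolj bqnyj lofto izlf mbrr ylvu sizjh fll wqdt iow
Hunk 4: at line 5 remove [mbrr,ylvu] add [jbpa] -> 10 lines: vcah aoolj bqnyj lofto izlf jbpa sizjh fll wqdt iow
Hunk 5: at line 2 remove [lofto] add [klyg] -> 10 lines: vcah aoolj bqnyj klyg izlf jbpa sizjh fll wqdt iow
Final line 1: vcah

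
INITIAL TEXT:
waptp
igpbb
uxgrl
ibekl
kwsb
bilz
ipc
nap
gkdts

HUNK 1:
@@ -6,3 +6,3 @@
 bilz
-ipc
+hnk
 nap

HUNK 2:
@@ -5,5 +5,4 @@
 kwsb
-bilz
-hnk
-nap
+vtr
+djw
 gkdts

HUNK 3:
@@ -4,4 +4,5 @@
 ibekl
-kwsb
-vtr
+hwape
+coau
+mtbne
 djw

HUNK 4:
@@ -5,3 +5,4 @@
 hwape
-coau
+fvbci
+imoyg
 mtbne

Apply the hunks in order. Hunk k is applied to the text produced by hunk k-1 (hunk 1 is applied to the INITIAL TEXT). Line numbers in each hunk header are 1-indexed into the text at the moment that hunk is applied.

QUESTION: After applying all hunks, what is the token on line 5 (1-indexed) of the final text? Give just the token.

Answer: hwape

Derivation:
Hunk 1: at line 6 remove [ipc] add [hnk] -> 9 lines: waptp igpbb uxgrl ibekl kwsb bilz hnk nap gkdts
Hunk 2: at line 5 remove [bilz,hnk,nap] add [vtr,djw] -> 8 lines: waptp igpbb uxgrl ibekl kwsb vtr djw gkdts
Hunk 3: at line 4 remove [kwsb,vtr] add [hwape,coau,mtbne] -> 9 lines: waptp igpbb uxgrl ibekl hwape coau mtbne djw gkdts
Hunk 4: at line 5 remove [coau] add [fvbci,imoyg] -> 10 lines: waptp igpbb uxgrl ibekl hwape fvbci imoyg mtbne djw gkdts
Final line 5: hwape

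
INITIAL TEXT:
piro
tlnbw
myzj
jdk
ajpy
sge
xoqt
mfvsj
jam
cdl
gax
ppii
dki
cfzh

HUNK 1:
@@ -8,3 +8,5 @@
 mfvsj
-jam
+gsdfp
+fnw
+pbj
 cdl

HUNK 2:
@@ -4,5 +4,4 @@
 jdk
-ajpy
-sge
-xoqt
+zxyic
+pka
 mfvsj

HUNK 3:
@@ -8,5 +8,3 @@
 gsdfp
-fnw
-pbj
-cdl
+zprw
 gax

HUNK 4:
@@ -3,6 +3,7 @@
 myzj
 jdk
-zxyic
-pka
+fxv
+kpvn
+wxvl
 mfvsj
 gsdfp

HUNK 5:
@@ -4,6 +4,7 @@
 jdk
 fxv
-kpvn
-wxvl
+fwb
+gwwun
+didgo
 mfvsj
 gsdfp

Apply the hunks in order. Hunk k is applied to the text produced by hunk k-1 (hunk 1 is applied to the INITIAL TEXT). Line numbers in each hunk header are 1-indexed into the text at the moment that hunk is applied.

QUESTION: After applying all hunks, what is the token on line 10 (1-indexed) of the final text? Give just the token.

Answer: gsdfp

Derivation:
Hunk 1: at line 8 remove [jam] add [gsdfp,fnw,pbj] -> 16 lines: piro tlnbw myzj jdk ajpy sge xoqt mfvsj gsdfp fnw pbj cdl gax ppii dki cfzh
Hunk 2: at line 4 remove [ajpy,sge,xoqt] add [zxyic,pka] -> 15 lines: piro tlnbw myzj jdk zxyic pka mfvsj gsdfp fnw pbj cdl gax ppii dki cfzh
Hunk 3: at line 8 remove [fnw,pbj,cdl] add [zprw] -> 13 lines: piro tlnbw myzj jdk zxyic pka mfvsj gsdfp zprw gax ppii dki cfzh
Hunk 4: at line 3 remove [zxyic,pka] add [fxv,kpvn,wxvl] -> 14 lines: piro tlnbw myzj jdk fxv kpvn wxvl mfvsj gsdfp zprw gax ppii dki cfzh
Hunk 5: at line 4 remove [kpvn,wxvl] add [fwb,gwwun,didgo] -> 15 lines: piro tlnbw myzj jdk fxv fwb gwwun didgo mfvsj gsdfp zprw gax ppii dki cfzh
Final line 10: gsdfp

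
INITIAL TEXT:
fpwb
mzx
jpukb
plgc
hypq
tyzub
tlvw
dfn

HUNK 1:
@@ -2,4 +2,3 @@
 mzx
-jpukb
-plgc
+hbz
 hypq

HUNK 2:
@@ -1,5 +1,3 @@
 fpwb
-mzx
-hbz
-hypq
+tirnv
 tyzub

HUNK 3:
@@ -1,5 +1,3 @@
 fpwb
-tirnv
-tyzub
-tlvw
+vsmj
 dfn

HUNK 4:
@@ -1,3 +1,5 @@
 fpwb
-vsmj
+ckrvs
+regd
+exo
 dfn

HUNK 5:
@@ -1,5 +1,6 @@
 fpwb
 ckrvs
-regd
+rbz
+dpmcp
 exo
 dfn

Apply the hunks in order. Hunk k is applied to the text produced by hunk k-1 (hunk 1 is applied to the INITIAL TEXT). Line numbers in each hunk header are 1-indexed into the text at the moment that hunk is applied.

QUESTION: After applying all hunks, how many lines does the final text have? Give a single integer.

Hunk 1: at line 2 remove [jpukb,plgc] add [hbz] -> 7 lines: fpwb mzx hbz hypq tyzub tlvw dfn
Hunk 2: at line 1 remove [mzx,hbz,hypq] add [tirnv] -> 5 lines: fpwb tirnv tyzub tlvw dfn
Hunk 3: at line 1 remove [tirnv,tyzub,tlvw] add [vsmj] -> 3 lines: fpwb vsmj dfn
Hunk 4: at line 1 remove [vsmj] add [ckrvs,regd,exo] -> 5 lines: fpwb ckrvs regd exo dfn
Hunk 5: at line 1 remove [regd] add [rbz,dpmcp] -> 6 lines: fpwb ckrvs rbz dpmcp exo dfn
Final line count: 6

Answer: 6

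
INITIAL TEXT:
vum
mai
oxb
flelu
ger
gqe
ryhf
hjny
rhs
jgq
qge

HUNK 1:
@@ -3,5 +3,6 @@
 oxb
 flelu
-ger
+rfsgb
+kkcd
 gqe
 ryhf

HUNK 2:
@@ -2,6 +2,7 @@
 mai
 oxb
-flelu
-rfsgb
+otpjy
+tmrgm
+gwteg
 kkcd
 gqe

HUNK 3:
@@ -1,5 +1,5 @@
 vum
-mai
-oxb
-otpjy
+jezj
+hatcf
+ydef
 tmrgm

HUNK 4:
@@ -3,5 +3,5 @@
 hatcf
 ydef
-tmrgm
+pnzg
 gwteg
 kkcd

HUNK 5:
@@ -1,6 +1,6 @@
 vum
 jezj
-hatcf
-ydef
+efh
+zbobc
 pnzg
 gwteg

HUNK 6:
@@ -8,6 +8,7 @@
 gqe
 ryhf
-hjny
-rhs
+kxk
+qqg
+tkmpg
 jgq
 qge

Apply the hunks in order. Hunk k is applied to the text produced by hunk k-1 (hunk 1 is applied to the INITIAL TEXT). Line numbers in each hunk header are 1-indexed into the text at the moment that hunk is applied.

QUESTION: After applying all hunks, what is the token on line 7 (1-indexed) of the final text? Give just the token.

Answer: kkcd

Derivation:
Hunk 1: at line 3 remove [ger] add [rfsgb,kkcd] -> 12 lines: vum mai oxb flelu rfsgb kkcd gqe ryhf hjny rhs jgq qge
Hunk 2: at line 2 remove [flelu,rfsgb] add [otpjy,tmrgm,gwteg] -> 13 lines: vum mai oxb otpjy tmrgm gwteg kkcd gqe ryhf hjny rhs jgq qge
Hunk 3: at line 1 remove [mai,oxb,otpjy] add [jezj,hatcf,ydef] -> 13 lines: vum jezj hatcf ydef tmrgm gwteg kkcd gqe ryhf hjny rhs jgq qge
Hunk 4: at line 3 remove [tmrgm] add [pnzg] -> 13 lines: vum jezj hatcf ydef pnzg gwteg kkcd gqe ryhf hjny rhs jgq qge
Hunk 5: at line 1 remove [hatcf,ydef] add [efh,zbobc] -> 13 lines: vum jezj efh zbobc pnzg gwteg kkcd gqe ryhf hjny rhs jgq qge
Hunk 6: at line 8 remove [hjny,rhs] add [kxk,qqg,tkmpg] -> 14 lines: vum jezj efh zbobc pnzg gwteg kkcd gqe ryhf kxk qqg tkmpg jgq qge
Final line 7: kkcd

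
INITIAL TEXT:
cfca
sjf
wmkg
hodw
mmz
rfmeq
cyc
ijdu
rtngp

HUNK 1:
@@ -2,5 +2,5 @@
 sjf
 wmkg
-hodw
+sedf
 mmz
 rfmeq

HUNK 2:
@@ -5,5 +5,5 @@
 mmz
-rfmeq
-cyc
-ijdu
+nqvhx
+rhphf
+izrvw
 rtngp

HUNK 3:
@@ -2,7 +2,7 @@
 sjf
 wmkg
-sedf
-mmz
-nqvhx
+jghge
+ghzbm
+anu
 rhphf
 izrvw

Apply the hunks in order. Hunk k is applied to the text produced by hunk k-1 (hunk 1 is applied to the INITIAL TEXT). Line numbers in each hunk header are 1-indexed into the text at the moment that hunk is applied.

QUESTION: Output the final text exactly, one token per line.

Hunk 1: at line 2 remove [hodw] add [sedf] -> 9 lines: cfca sjf wmkg sedf mmz rfmeq cyc ijdu rtngp
Hunk 2: at line 5 remove [rfmeq,cyc,ijdu] add [nqvhx,rhphf,izrvw] -> 9 lines: cfca sjf wmkg sedf mmz nqvhx rhphf izrvw rtngp
Hunk 3: at line 2 remove [sedf,mmz,nqvhx] add [jghge,ghzbm,anu] -> 9 lines: cfca sjf wmkg jghge ghzbm anu rhphf izrvw rtngp

Answer: cfca
sjf
wmkg
jghge
ghzbm
anu
rhphf
izrvw
rtngp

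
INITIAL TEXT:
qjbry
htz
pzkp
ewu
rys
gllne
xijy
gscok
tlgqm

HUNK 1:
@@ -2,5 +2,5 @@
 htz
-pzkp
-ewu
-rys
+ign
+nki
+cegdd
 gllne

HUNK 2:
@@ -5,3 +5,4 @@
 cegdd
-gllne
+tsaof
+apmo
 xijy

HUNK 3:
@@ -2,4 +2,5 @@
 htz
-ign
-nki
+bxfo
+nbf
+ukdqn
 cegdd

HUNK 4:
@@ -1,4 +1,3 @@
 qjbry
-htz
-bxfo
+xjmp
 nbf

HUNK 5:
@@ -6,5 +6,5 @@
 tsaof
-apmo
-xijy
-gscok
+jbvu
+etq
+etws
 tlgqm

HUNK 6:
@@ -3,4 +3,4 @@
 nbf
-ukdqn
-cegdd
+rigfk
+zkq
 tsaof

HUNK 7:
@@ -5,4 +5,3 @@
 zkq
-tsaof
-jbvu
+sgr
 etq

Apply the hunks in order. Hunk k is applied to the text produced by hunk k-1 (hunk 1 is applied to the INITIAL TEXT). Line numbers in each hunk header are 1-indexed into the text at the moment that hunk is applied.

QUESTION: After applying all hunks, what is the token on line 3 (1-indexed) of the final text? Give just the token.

Answer: nbf

Derivation:
Hunk 1: at line 2 remove [pzkp,ewu,rys] add [ign,nki,cegdd] -> 9 lines: qjbry htz ign nki cegdd gllne xijy gscok tlgqm
Hunk 2: at line 5 remove [gllne] add [tsaof,apmo] -> 10 lines: qjbry htz ign nki cegdd tsaof apmo xijy gscok tlgqm
Hunk 3: at line 2 remove [ign,nki] add [bxfo,nbf,ukdqn] -> 11 lines: qjbry htz bxfo nbf ukdqn cegdd tsaof apmo xijy gscok tlgqm
Hunk 4: at line 1 remove [htz,bxfo] add [xjmp] -> 10 lines: qjbry xjmp nbf ukdqn cegdd tsaof apmo xijy gscok tlgqm
Hunk 5: at line 6 remove [apmo,xijy,gscok] add [jbvu,etq,etws] -> 10 lines: qjbry xjmp nbf ukdqn cegdd tsaof jbvu etq etws tlgqm
Hunk 6: at line 3 remove [ukdqn,cegdd] add [rigfk,zkq] -> 10 lines: qjbry xjmp nbf rigfk zkq tsaof jbvu etq etws tlgqm
Hunk 7: at line 5 remove [tsaof,jbvu] add [sgr] -> 9 lines: qjbry xjmp nbf rigfk zkq sgr etq etws tlgqm
Final line 3: nbf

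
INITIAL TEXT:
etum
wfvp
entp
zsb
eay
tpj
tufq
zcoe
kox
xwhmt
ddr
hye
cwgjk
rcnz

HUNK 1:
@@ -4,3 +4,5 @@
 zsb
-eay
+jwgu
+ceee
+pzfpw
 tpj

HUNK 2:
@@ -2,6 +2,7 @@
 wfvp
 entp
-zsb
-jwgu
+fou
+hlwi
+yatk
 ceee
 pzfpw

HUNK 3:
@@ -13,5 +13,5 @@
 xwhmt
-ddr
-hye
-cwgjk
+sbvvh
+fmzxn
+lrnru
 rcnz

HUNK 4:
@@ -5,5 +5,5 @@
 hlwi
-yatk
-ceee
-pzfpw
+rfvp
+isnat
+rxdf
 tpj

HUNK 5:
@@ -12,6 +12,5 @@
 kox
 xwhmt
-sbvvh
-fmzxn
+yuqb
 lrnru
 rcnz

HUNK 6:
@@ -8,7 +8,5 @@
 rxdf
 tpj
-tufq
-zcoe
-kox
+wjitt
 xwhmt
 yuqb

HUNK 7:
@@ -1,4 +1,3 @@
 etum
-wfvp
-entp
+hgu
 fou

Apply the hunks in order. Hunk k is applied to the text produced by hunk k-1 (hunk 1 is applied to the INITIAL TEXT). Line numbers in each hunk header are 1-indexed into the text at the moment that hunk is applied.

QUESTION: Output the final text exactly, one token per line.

Answer: etum
hgu
fou
hlwi
rfvp
isnat
rxdf
tpj
wjitt
xwhmt
yuqb
lrnru
rcnz

Derivation:
Hunk 1: at line 4 remove [eay] add [jwgu,ceee,pzfpw] -> 16 lines: etum wfvp entp zsb jwgu ceee pzfpw tpj tufq zcoe kox xwhmt ddr hye cwgjk rcnz
Hunk 2: at line 2 remove [zsb,jwgu] add [fou,hlwi,yatk] -> 17 lines: etum wfvp entp fou hlwi yatk ceee pzfpw tpj tufq zcoe kox xwhmt ddr hye cwgjk rcnz
Hunk 3: at line 13 remove [ddr,hye,cwgjk] add [sbvvh,fmzxn,lrnru] -> 17 lines: etum wfvp entp fou hlwi yatk ceee pzfpw tpj tufq zcoe kox xwhmt sbvvh fmzxn lrnru rcnz
Hunk 4: at line 5 remove [yatk,ceee,pzfpw] add [rfvp,isnat,rxdf] -> 17 lines: etum wfvp entp fou hlwi rfvp isnat rxdf tpj tufq zcoe kox xwhmt sbvvh fmzxn lrnru rcnz
Hunk 5: at line 12 remove [sbvvh,fmzxn] add [yuqb] -> 16 lines: etum wfvp entp fou hlwi rfvp isnat rxdf tpj tufq zcoe kox xwhmt yuqb lrnru rcnz
Hunk 6: at line 8 remove [tufq,zcoe,kox] add [wjitt] -> 14 lines: etum wfvp entp fou hlwi rfvp isnat rxdf tpj wjitt xwhmt yuqb lrnru rcnz
Hunk 7: at line 1 remove [wfvp,entp] add [hgu] -> 13 lines: etum hgu fou hlwi rfvp isnat rxdf tpj wjitt xwhmt yuqb lrnru rcnz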